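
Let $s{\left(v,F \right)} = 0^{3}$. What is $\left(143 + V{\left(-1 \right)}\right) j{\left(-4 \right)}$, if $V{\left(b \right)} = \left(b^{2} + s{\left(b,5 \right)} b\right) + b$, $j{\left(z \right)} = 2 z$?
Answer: $-1144$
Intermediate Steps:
$s{\left(v,F \right)} = 0$
$V{\left(b \right)} = b + b^{2}$ ($V{\left(b \right)} = \left(b^{2} + 0 b\right) + b = \left(b^{2} + 0\right) + b = b^{2} + b = b + b^{2}$)
$\left(143 + V{\left(-1 \right)}\right) j{\left(-4 \right)} = \left(143 - \left(1 - 1\right)\right) 2 \left(-4\right) = \left(143 - 0\right) \left(-8\right) = \left(143 + 0\right) \left(-8\right) = 143 \left(-8\right) = -1144$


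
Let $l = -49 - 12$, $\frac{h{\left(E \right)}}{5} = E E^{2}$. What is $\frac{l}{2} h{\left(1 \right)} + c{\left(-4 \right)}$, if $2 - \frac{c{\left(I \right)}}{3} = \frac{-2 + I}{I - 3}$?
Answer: $- \frac{2087}{14} \approx -149.07$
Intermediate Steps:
$h{\left(E \right)} = 5 E^{3}$ ($h{\left(E \right)} = 5 E E^{2} = 5 E^{3}$)
$l = -61$ ($l = -49 - 12 = -61$)
$c{\left(I \right)} = 6 - \frac{3 \left(-2 + I\right)}{-3 + I}$ ($c{\left(I \right)} = 6 - 3 \frac{-2 + I}{I - 3} = 6 - 3 \frac{-2 + I}{-3 + I} = 6 - \frac{3 \left(-2 + I\right)}{-3 + I}$)
$\frac{l}{2} h{\left(1 \right)} + c{\left(-4 \right)} = - \frac{61}{2} \cdot 5 \cdot 1^{3} + \frac{3 \left(-4 - 4\right)}{-3 - 4} = \left(-61\right) \frac{1}{2} \cdot 5 \cdot 1 + 3 \frac{1}{-7} \left(-8\right) = \left(- \frac{61}{2}\right) 5 + 3 \left(- \frac{1}{7}\right) \left(-8\right) = - \frac{305}{2} + \frac{24}{7} = - \frac{2087}{14}$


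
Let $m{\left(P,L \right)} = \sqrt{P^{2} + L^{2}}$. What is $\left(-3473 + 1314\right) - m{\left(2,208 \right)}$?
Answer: $-2159 - 2 \sqrt{10817} \approx -2367.0$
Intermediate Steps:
$m{\left(P,L \right)} = \sqrt{L^{2} + P^{2}}$
$\left(-3473 + 1314\right) - m{\left(2,208 \right)} = \left(-3473 + 1314\right) - \sqrt{208^{2} + 2^{2}} = -2159 - \sqrt{43264 + 4} = -2159 - \sqrt{43268} = -2159 - 2 \sqrt{10817}$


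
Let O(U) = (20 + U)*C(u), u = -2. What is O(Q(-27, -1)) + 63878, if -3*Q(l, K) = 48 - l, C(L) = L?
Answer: 63888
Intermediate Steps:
Q(l, K) = -16 + l/3 (Q(l, K) = -(48 - l)/3 = -16 + l/3)
O(U) = -40 - 2*U (O(U) = (20 + U)*(-2) = -40 - 2*U)
O(Q(-27, -1)) + 63878 = (-40 - 2*(-16 + (1/3)*(-27))) + 63878 = (-40 - 2*(-16 - 9)) + 63878 = (-40 - 2*(-25)) + 63878 = (-40 + 50) + 63878 = 10 + 63878 = 63888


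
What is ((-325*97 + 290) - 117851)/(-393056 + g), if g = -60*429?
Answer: 10649/29914 ≈ 0.35599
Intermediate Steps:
g = -25740
((-325*97 + 290) - 117851)/(-393056 + g) = ((-325*97 + 290) - 117851)/(-393056 - 25740) = ((-31525 + 290) - 117851)/(-418796) = (-31235 - 117851)*(-1/418796) = -149086*(-1/418796) = 10649/29914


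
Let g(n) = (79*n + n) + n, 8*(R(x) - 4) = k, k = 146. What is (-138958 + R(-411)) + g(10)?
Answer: -552503/4 ≈ -1.3813e+5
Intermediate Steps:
R(x) = 89/4 (R(x) = 4 + (1/8)*146 = 4 + 73/4 = 89/4)
g(n) = 81*n (g(n) = 80*n + n = 81*n)
(-138958 + R(-411)) + g(10) = (-138958 + 89/4) + 81*10 = -555743/4 + 810 = -552503/4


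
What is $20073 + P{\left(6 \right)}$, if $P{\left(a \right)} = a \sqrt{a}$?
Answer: $20073 + 6 \sqrt{6} \approx 20088.0$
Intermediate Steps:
$P{\left(a \right)} = a^{\frac{3}{2}}$
$20073 + P{\left(6 \right)} = 20073 + 6^{\frac{3}{2}} = 20073 + 6 \sqrt{6}$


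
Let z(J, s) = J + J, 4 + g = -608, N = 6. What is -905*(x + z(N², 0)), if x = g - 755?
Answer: 1171975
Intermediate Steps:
g = -612 (g = -4 - 608 = -612)
z(J, s) = 2*J
x = -1367 (x = -612 - 755 = -1367)
-905*(x + z(N², 0)) = -905*(-1367 + 2*6²) = -905*(-1367 + 2*36) = -905*(-1367 + 72) = -905*(-1295) = 1171975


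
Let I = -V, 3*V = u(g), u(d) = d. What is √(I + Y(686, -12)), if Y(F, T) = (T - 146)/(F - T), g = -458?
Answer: √167106435/1047 ≈ 12.347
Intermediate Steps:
V = -458/3 (V = (⅓)*(-458) = -458/3 ≈ -152.67)
Y(F, T) = (-146 + T)/(F - T)
I = 458/3 (I = -1*(-458/3) = 458/3 ≈ 152.67)
√(I + Y(686, -12)) = √(458/3 + (-146 - 12)/(686 - 1*(-12))) = √(458/3 - 158/(686 + 12)) = √(458/3 - 158/698) = √(458/3 + (1/698)*(-158)) = √(458/3 - 79/349) = √(159605/1047) = √167106435/1047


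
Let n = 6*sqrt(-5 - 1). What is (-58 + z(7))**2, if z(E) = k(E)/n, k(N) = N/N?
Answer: (2088 + I*sqrt(6))**2/1296 ≈ 3364.0 + 7.8928*I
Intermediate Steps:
k(N) = 1
n = 6*I*sqrt(6) (n = 6*sqrt(-6) = 6*(I*sqrt(6)) = 6*I*sqrt(6) ≈ 14.697*I)
z(E) = -I*sqrt(6)/36 (z(E) = 1/(6*I*sqrt(6)) = 1*(-I*sqrt(6)/36) = -I*sqrt(6)/36)
(-58 + z(7))**2 = (-58 - I*sqrt(6)/36)**2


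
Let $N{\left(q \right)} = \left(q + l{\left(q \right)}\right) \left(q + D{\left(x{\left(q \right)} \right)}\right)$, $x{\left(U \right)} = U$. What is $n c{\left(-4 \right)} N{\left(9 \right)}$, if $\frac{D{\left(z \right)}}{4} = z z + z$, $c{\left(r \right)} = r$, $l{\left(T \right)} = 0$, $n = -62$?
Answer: $823608$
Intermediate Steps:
$D{\left(z \right)} = 4 z + 4 z^{2}$ ($D{\left(z \right)} = 4 \left(z z + z\right) = 4 \left(z^{2} + z\right) = 4 \left(z + z^{2}\right) = 4 z + 4 z^{2}$)
$N{\left(q \right)} = q \left(q + 4 q \left(1 + q\right)\right)$ ($N{\left(q \right)} = \left(q + 0\right) \left(q + 4 q \left(1 + q\right)\right) = q \left(q + 4 q \left(1 + q\right)\right)$)
$n c{\left(-4 \right)} N{\left(9 \right)} = \left(-62\right) \left(-4\right) 9^{2} \left(5 + 4 \cdot 9\right) = 248 \cdot 81 \left(5 + 36\right) = 248 \cdot 81 \cdot 41 = 248 \cdot 3321 = 823608$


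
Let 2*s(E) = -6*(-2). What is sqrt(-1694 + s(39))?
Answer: 2*I*sqrt(422) ≈ 41.085*I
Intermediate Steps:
s(E) = 6 (s(E) = (-6*(-2))/2 = (1/2)*12 = 6)
sqrt(-1694 + s(39)) = sqrt(-1694 + 6) = sqrt(-1688) = 2*I*sqrt(422)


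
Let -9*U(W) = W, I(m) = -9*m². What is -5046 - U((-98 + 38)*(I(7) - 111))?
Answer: -1366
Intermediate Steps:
U(W) = -W/9
-5046 - U((-98 + 38)*(I(7) - 111)) = -5046 - (-1)*(-98 + 38)*(-9*7² - 111)/9 = -5046 - (-1)*(-60*(-9*49 - 111))/9 = -5046 - (-1)*(-60*(-441 - 111))/9 = -5046 - (-1)*(-60*(-552))/9 = -5046 - (-1)*33120/9 = -5046 - 1*(-3680) = -5046 + 3680 = -1366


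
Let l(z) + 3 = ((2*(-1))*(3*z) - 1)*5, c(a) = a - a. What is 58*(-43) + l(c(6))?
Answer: -2502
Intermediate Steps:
c(a) = 0
l(z) = -8 - 30*z (l(z) = -3 + ((2*(-1))*(3*z) - 1)*5 = -3 + (-6*z - 1)*5 = -3 + (-1 - 6*z)*5 = -3 + (-5 - 30*z) = -8 - 30*z)
58*(-43) + l(c(6)) = 58*(-43) + (-8 - 30*0) = -2494 + (-8 + 0) = -2494 - 8 = -2502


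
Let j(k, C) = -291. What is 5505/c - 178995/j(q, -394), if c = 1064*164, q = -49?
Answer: 10411837825/16926112 ≈ 615.13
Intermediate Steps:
c = 174496
5505/c - 178995/j(q, -394) = 5505/174496 - 178995/(-291) = 5505*(1/174496) - 178995*(-1/291) = 5505/174496 + 59665/97 = 10411837825/16926112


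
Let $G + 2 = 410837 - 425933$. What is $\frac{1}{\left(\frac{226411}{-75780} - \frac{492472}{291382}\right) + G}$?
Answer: $- \frac{11040463980}{166740570979121} \approx -6.6213 \cdot 10^{-5}$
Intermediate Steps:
$G = -15098$ ($G = -2 + \left(410837 - 425933\right) = -2 - 15096 = -15098$)
$\frac{1}{\left(\frac{226411}{-75780} - \frac{492472}{291382}\right) + G} = \frac{1}{\left(\frac{226411}{-75780} - \frac{492472}{291382}\right) - 15098} = \frac{1}{\left(226411 \left(- \frac{1}{75780}\right) - \frac{246236}{145691}\right) - 15098} = \frac{1}{\left(- \frac{226411}{75780} - \frac{246236}{145691}\right) - 15098} = \frac{1}{- \frac{51645809081}{11040463980} - 15098} = \frac{1}{- \frac{166740570979121}{11040463980}} = - \frac{11040463980}{166740570979121}$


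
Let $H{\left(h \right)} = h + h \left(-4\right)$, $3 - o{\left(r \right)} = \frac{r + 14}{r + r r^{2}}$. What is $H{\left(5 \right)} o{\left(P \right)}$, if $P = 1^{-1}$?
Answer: $\frac{135}{2} \approx 67.5$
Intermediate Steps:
$P = 1$
$o{\left(r \right)} = 3 - \frac{14 + r}{r + r^{3}}$ ($o{\left(r \right)} = 3 - \frac{r + 14}{r + r r^{2}} = 3 - \frac{14 + r}{r + r^{3}}$)
$H{\left(h \right)} = - 3 h$ ($H{\left(h \right)} = h - 4 h = - 3 h$)
$H{\left(5 \right)} o{\left(P \right)} = \left(-3\right) 5 \frac{-14 + 2 \cdot 1 + 3 \cdot 1^{3}}{1 + 1^{3}} = - 15 \frac{-14 + 2 + 3 \cdot 1}{1 + 1} = - 15 \frac{-14 + 2 + 3}{2} = - 15 \cdot \frac{1}{2} \left(-9\right) = \left(-15\right) \left(- \frac{9}{2}\right) = \frac{135}{2}$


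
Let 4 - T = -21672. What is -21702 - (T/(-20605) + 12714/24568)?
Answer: -5492897435641/253111820 ≈ -21701.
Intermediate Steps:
T = 21676 (T = 4 - 1*(-21672) = 4 + 21672 = 21676)
-21702 - (T/(-20605) + 12714/24568) = -21702 - (21676/(-20605) + 12714/24568) = -21702 - (21676*(-1/20605) + 12714*(1/24568)) = -21702 - (-21676/20605 + 6357/12284) = -21702 - 1*(-135281999/253111820) = -21702 + 135281999/253111820 = -5492897435641/253111820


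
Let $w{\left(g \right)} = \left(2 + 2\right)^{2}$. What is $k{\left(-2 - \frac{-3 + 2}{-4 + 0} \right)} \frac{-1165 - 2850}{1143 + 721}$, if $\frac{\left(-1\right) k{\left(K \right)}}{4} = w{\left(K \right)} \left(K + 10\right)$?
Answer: $\frac{248930}{233} \approx 1068.4$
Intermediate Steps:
$w{\left(g \right)} = 16$ ($w{\left(g \right)} = 4^{2} = 16$)
$k{\left(K \right)} = -640 - 64 K$ ($k{\left(K \right)} = - 4 \cdot 16 \left(K + 10\right) = - 4 \cdot 16 \left(10 + K\right) = - 4 \left(160 + 16 K\right) = -640 - 64 K$)
$k{\left(-2 - \frac{-3 + 2}{-4 + 0} \right)} \frac{-1165 - 2850}{1143 + 721} = \left(-640 - 64 \left(-2 - \frac{-3 + 2}{-4 + 0}\right)\right) \frac{-1165 - 2850}{1143 + 721} = \left(-640 - 64 \left(-2 - - \frac{1}{-4}\right)\right) \left(- \frac{4015}{1864}\right) = \left(-640 - 64 \left(-2 - \left(-1\right) \left(- \frac{1}{4}\right)\right)\right) \left(\left(-4015\right) \frac{1}{1864}\right) = \left(-640 - 64 \left(-2 - \frac{1}{4}\right)\right) \left(- \frac{4015}{1864}\right) = \left(-640 - -144\right) \left(- \frac{4015}{1864}\right) = \left(-640 + 144\right) \left(- \frac{4015}{1864}\right) = \left(-496\right) \left(- \frac{4015}{1864}\right) = \frac{248930}{233}$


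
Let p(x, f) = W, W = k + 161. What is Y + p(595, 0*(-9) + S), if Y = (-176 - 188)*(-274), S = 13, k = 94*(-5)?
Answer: 99427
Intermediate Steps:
k = -470
W = -309 (W = -470 + 161 = -309)
p(x, f) = -309
Y = 99736 (Y = -364*(-274) = 99736)
Y + p(595, 0*(-9) + S) = 99736 - 309 = 99427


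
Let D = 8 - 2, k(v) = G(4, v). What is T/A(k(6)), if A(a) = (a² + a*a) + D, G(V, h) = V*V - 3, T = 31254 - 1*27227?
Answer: 4027/344 ≈ 11.706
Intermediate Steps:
T = 4027 (T = 31254 - 27227 = 4027)
G(V, h) = -3 + V² (G(V, h) = V² - 3 = -3 + V²)
k(v) = 13 (k(v) = -3 + 4² = -3 + 16 = 13)
D = 6
A(a) = 6 + 2*a² (A(a) = (a² + a*a) + 6 = (a² + a²) + 6 = 2*a² + 6 = 6 + 2*a²)
T/A(k(6)) = 4027/(6 + 2*13²) = 4027/(6 + 2*169) = 4027/(6 + 338) = 4027/344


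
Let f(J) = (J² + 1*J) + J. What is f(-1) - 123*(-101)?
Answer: 12422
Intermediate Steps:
f(J) = J² + 2*J (f(J) = (J² + J) + J = (J + J²) + J = J² + 2*J)
f(-1) - 123*(-101) = -(2 - 1) - 123*(-101) = -1*1 + 12423 = -1 + 12423 = 12422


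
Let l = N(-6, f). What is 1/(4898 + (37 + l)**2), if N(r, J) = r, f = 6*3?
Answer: 1/5859 ≈ 0.00017068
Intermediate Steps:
f = 18
l = -6
1/(4898 + (37 + l)**2) = 1/(4898 + (37 - 6)**2) = 1/(4898 + 31**2) = 1/(4898 + 961) = 1/5859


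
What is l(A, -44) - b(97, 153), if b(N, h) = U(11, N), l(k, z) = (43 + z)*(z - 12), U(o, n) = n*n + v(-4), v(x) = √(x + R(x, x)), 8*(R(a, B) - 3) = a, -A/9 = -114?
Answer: -9353 - I*√6/2 ≈ -9353.0 - 1.2247*I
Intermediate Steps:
A = 1026 (A = -9*(-114) = 1026)
R(a, B) = 3 + a/8
v(x) = √(3 + 9*x/8) (v(x) = √(x + (3 + x/8)) = √(3 + 9*x/8))
U(o, n) = n² + I*√6/2 (U(o, n) = n*n + √(48 + 18*(-4))/4 = n² + √(48 - 72)/4 = n² + √(-24)/4 = n² + (2*I*√6)/4 = n² + I*√6/2)
l(k, z) = (-12 + z)*(43 + z) (l(k, z) = (43 + z)*(-12 + z) = (-12 + z)*(43 + z))
b(N, h) = N² + I*√6/2
l(A, -44) - b(97, 153) = (-516 + (-44)² + 31*(-44)) - (97² + I*√6/2) = (-516 + 1936 - 1364) - (9409 + I*√6/2) = 56 + (-9409 - I*√6/2) = -9353 - I*√6/2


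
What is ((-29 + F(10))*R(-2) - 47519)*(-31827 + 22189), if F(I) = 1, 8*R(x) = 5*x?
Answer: 457650792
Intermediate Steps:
R(x) = 5*x/8 (R(x) = (5*x)/8 = 5*x/8)
((-29 + F(10))*R(-2) - 47519)*(-31827 + 22189) = ((-29 + 1)*((5/8)*(-2)) - 47519)*(-31827 + 22189) = (-28*(-5/4) - 47519)*(-9638) = (35 - 47519)*(-9638) = -47484*(-9638) = 457650792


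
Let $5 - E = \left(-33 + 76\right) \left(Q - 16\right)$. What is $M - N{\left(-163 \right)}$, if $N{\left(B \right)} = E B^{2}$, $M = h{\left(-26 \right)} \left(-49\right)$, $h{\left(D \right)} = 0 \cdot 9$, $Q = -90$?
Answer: $-121234347$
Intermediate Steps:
$h{\left(D \right)} = 0$
$E = 4563$ ($E = 5 - \left(-33 + 76\right) \left(-90 - 16\right) = 5 - 43 \left(-106\right) = 5 - -4558 = 5 + 4558 = 4563$)
$M = 0$ ($M = 0 \left(-49\right) = 0$)
$N{\left(B \right)} = 4563 B^{2}$
$M - N{\left(-163 \right)} = 0 - 4563 \left(-163\right)^{2} = 0 - 4563 \cdot 26569 = 0 - 121234347 = -121234347$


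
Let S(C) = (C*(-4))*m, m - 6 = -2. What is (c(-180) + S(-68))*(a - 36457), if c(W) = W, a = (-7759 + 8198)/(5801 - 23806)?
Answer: -596019121392/18005 ≈ -3.3103e+7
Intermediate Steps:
a = -439/18005 (a = 439/(-18005) = 439*(-1/18005) = -439/18005 ≈ -0.024382)
m = 4 (m = 6 - 2 = 4)
S(C) = -16*C (S(C) = (C*(-4))*4 = -4*C*4 = -16*C)
(c(-180) + S(-68))*(a - 36457) = (-180 - 16*(-68))*(-439/18005 - 36457) = (-180 + 1088)*(-656408724/18005) = 908*(-656408724/18005) = -596019121392/18005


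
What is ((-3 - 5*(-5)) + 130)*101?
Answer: 15352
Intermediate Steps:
((-3 - 5*(-5)) + 130)*101 = ((-3 + 25) + 130)*101 = (22 + 130)*101 = 152*101 = 15352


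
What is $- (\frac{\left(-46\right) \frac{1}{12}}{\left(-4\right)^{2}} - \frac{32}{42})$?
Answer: $\frac{673}{672} \approx 1.0015$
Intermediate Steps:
$- (\frac{\left(-46\right) \frac{1}{12}}{\left(-4\right)^{2}} - \frac{32}{42}) = - (\frac{\left(-46\right) \frac{1}{12}}{16} - \frac{16}{21}) = - (\left(- \frac{23}{6}\right) \frac{1}{16} - \frac{16}{21}) = - (- \frac{23}{96} - \frac{16}{21}) = \left(-1\right) \left(- \frac{673}{672}\right) = \frac{673}{672}$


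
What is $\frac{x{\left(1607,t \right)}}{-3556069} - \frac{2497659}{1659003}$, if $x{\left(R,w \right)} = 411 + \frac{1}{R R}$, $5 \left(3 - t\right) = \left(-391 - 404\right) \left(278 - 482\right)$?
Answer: $- \frac{7646226554716837033}{5078411042005325981} \approx -1.5056$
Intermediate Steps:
$t = -32433$ ($t = 3 - \frac{\left(-391 - 404\right) \left(278 - 482\right)}{5} = 3 - \frac{\left(-795\right) \left(-204\right)}{5} = 3 - 32436 = -32433$)
$x{\left(R,w \right)} = 411 + \frac{1}{R^{2}}$
$\frac{x{\left(1607,t \right)}}{-3556069} - \frac{2497659}{1659003} = \frac{411 + \frac{1}{2582449}}{-3556069} - \frac{2497659}{1659003} = \left(411 + \frac{1}{2582449}\right) \left(- \frac{1}{3556069}\right) - \frac{832553}{553001} = \frac{1061386540}{2582449} \left(- \frac{1}{3556069}\right) - \frac{832553}{553001} = - \frac{1061386540}{9183366832981} - \frac{832553}{553001} = - \frac{7646226554716837033}{5078411042005325981}$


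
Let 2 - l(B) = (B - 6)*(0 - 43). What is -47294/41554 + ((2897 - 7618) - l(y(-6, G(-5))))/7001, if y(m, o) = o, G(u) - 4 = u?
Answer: -257428541/145459777 ≈ -1.7698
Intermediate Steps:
G(u) = 4 + u
l(B) = -256 + 43*B (l(B) = 2 - (B - 6)*(0 - 43) = 2 - (-6 + B)*(-43) = 2 - (258 - 43*B) = 2 + (-258 + 43*B) = -256 + 43*B)
-47294/41554 + ((2897 - 7618) - l(y(-6, G(-5))))/7001 = -47294/41554 + ((2897 - 7618) - (-256 + 43*(4 - 5)))/7001 = -47294*1/41554 + (-4721 - (-256 + 43*(-1)))*(1/7001) = -23647/20777 + (-4721 - (-256 - 43))*(1/7001) = -23647/20777 + (-4721 - 1*(-299))*(1/7001) = -23647/20777 + (-4721 + 299)*(1/7001) = -23647/20777 - 4422*1/7001 = -23647/20777 - 4422/7001 = -257428541/145459777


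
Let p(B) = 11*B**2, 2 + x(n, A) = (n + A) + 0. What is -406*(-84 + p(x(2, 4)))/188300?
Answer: -1334/6725 ≈ -0.19836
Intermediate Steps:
x(n, A) = -2 + A + n (x(n, A) = -2 + ((n + A) + 0) = -2 + ((A + n) + 0) = -2 + (A + n) = -2 + A + n)
-406*(-84 + p(x(2, 4)))/188300 = -406*(-84 + 11*(-2 + 4 + 2)**2)/188300 = -406*(-84 + 11*4**2)*(1/188300) = -406*(-84 + 11*16)*(1/188300) = -406*(-84 + 176)*(1/188300) = -406*92*(1/188300) = -37352*1/188300 = -1334/6725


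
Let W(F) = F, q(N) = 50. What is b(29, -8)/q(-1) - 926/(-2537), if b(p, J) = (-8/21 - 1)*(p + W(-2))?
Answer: -338057/887950 ≈ -0.38072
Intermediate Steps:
b(p, J) = 58/21 - 29*p/21 (b(p, J) = (-8/21 - 1)*(p - 2) = (-8*1/21 - 1)*(-2 + p) = (-8/21 - 1)*(-2 + p) = -29*(-2 + p)/21 = 58/21 - 29*p/21)
b(29, -8)/q(-1) - 926/(-2537) = (58/21 - 29/21*29)/50 - 926/(-2537) = (58/21 - 841/21)*(1/50) - 926*(-1/2537) = -261/7*1/50 + 926/2537 = -261/350 + 926/2537 = -338057/887950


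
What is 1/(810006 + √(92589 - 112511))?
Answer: 405003/328054869979 - I*√19922/656109739958 ≈ 1.2346e-6 - 2.1512e-10*I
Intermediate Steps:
1/(810006 + √(92589 - 112511)) = 1/(810006 + √(-19922)) = 1/(810006 + I*√19922)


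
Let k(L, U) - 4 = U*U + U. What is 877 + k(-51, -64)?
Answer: 4913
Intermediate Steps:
k(L, U) = 4 + U + U**2 (k(L, U) = 4 + (U*U + U) = 4 + (U**2 + U) = 4 + (U + U**2) = 4 + U + U**2)
877 + k(-51, -64) = 877 + (4 - 64 + (-64)**2) = 877 + (4 - 64 + 4096) = 877 + 4036 = 4913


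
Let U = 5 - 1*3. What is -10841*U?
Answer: -21682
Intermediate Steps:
U = 2 (U = 5 - 3 = 2)
-10841*U = -10841*2 = -21682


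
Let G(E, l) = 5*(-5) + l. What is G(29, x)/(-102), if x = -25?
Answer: 25/51 ≈ 0.49020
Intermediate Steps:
G(E, l) = -25 + l
G(29, x)/(-102) = (-25 - 25)/(-102) = -50*(-1/102) = 25/51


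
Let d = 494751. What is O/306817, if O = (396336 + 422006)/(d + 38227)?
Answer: 58453/11680479359 ≈ 5.0043e-6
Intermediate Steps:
O = 409171/266489 (O = (396336 + 422006)/(494751 + 38227) = 818342/532978 = 818342*(1/532978) = 409171/266489 ≈ 1.5354)
O/306817 = (409171/266489)/306817 = (409171/266489)*(1/306817) = 58453/11680479359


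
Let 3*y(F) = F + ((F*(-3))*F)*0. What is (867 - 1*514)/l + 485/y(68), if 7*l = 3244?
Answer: 305503/13787 ≈ 22.159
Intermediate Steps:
l = 3244/7 (l = (⅐)*3244 = 3244/7 ≈ 463.43)
y(F) = F/3 (y(F) = (F + ((F*(-3))*F)*0)/3 = (F + ((-3*F)*F)*0)/3 = (F - 3*F²*0)/3 = (F + 0)/3 = F/3)
(867 - 1*514)/l + 485/y(68) = (867 - 1*514)/(3244/7) + 485/(((⅓)*68)) = (867 - 514)*(7/3244) + 485/(68/3) = 353*(7/3244) + 485*(3/68) = 2471/3244 + 1455/68 = 305503/13787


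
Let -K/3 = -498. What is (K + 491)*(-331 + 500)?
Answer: 335465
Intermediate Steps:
K = 1494 (K = -3*(-498) = 1494)
(K + 491)*(-331 + 500) = (1494 + 491)*(-331 + 500) = 1985*169 = 335465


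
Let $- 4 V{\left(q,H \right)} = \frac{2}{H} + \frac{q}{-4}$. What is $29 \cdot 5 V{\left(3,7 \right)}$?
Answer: $\frac{1885}{112} \approx 16.83$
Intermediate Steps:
$V{\left(q,H \right)} = - \frac{1}{2 H} + \frac{q}{16}$ ($V{\left(q,H \right)} = - \frac{\frac{2}{H} + \frac{q}{-4}}{4} = - \frac{\frac{2}{H} + q \left(- \frac{1}{4}\right)}{4} = - \frac{\frac{2}{H} - \frac{q}{4}}{4} = - \frac{1}{2 H} + \frac{q}{16}$)
$29 \cdot 5 V{\left(3,7 \right)} = 29 \cdot 5 \frac{-8 + 7 \cdot 3}{16 \cdot 7} = 145 \cdot \frac{1}{16} \cdot \frac{1}{7} \left(-8 + 21\right) = 145 \cdot \frac{1}{16} \cdot \frac{1}{7} \cdot 13 = 145 \cdot \frac{13}{112} = \frac{1885}{112}$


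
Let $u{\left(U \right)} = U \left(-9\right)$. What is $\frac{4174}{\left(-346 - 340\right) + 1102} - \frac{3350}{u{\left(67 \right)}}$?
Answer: $\frac{29183}{1872} \approx 15.589$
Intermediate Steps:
$u{\left(U \right)} = - 9 U$
$\frac{4174}{\left(-346 - 340\right) + 1102} - \frac{3350}{u{\left(67 \right)}} = \frac{4174}{\left(-346 - 340\right) + 1102} - \frac{3350}{\left(-9\right) 67} = \frac{4174}{-686 + 1102} - \frac{3350}{-603} = \frac{4174}{416} - - \frac{50}{9} = 4174 \cdot \frac{1}{416} + \frac{50}{9} = \frac{2087}{208} + \frac{50}{9} = \frac{29183}{1872}$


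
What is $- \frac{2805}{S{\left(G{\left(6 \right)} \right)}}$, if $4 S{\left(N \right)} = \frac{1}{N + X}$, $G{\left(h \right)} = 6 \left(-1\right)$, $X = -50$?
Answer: $628320$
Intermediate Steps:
$G{\left(h \right)} = -6$
$S{\left(N \right)} = \frac{1}{4 \left(-50 + N\right)}$ ($S{\left(N \right)} = \frac{1}{4 \left(N - 50\right)} = \frac{1}{4 \left(-50 + N\right)}$)
$- \frac{2805}{S{\left(G{\left(6 \right)} \right)}} = - \frac{2805}{\frac{1}{4} \frac{1}{-50 - 6}} = - \frac{2805}{\frac{1}{4} \frac{1}{-56}} = - \frac{2805}{\frac{1}{4} \left(- \frac{1}{56}\right)} = - \frac{2805}{- \frac{1}{224}} = \left(-2805\right) \left(-224\right) = 628320$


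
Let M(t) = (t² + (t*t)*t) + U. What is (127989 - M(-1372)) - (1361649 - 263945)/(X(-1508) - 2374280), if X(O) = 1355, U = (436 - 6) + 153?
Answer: 6124224874917454/2372925 ≈ 2.5809e+9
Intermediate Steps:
U = 583 (U = 430 + 153 = 583)
M(t) = 583 + t² + t³ (M(t) = (t² + (t*t)*t) + 583 = (t² + t²*t) + 583 = (t² + t³) + 583 = 583 + t² + t³)
(127989 - M(-1372)) - (1361649 - 263945)/(X(-1508) - 2374280) = (127989 - (583 + (-1372)² + (-1372)³)) - (1361649 - 263945)/(1355 - 2374280) = (127989 - (583 + 1882384 - 2582630848)) - 1097704/(-2372925) = (127989 - 1*(-2580747881)) - 1097704*(-1)/2372925 = (127989 + 2580747881) - 1*(-1097704/2372925) = 2580875870 + 1097704/2372925 = 6124224874917454/2372925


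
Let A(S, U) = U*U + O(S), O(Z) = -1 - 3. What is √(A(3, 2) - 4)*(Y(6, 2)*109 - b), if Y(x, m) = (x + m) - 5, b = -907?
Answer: 2468*I ≈ 2468.0*I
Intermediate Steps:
O(Z) = -4
Y(x, m) = -5 + m + x (Y(x, m) = (m + x) - 5 = -5 + m + x)
A(S, U) = -4 + U² (A(S, U) = U*U - 4 = U² - 4 = -4 + U²)
√(A(3, 2) - 4)*(Y(6, 2)*109 - b) = √((-4 + 2²) - 4)*((-5 + 2 + 6)*109 - 1*(-907)) = √((-4 + 4) - 4)*(3*109 + 907) = √(0 - 4)*(327 + 907) = √(-4)*1234 = (2*I)*1234 = 2468*I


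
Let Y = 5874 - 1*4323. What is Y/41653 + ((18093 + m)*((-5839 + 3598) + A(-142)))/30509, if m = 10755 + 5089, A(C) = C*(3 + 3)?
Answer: -4372149004614/1270791377 ≈ -3440.5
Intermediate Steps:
Y = 1551 (Y = 5874 - 4323 = 1551)
A(C) = 6*C (A(C) = C*6 = 6*C)
m = 15844
Y/41653 + ((18093 + m)*((-5839 + 3598) + A(-142)))/30509 = 1551/41653 + ((18093 + 15844)*((-5839 + 3598) + 6*(-142)))/30509 = 1551*(1/41653) + (33937*(-2241 - 852))*(1/30509) = 1551/41653 + (33937*(-3093))*(1/30509) = 1551/41653 - 104967141*1/30509 = 1551/41653 - 104967141/30509 = -4372149004614/1270791377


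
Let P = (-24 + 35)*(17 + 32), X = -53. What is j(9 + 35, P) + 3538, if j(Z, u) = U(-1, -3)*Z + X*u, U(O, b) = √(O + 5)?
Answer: -24941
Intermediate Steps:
U(O, b) = √(5 + O)
P = 539 (P = 11*49 = 539)
j(Z, u) = -53*u + 2*Z (j(Z, u) = √(5 - 1)*Z - 53*u = √4*Z - 53*u = 2*Z - 53*u = -53*u + 2*Z)
j(9 + 35, P) + 3538 = (-53*539 + 2*(9 + 35)) + 3538 = (-28567 + 2*44) + 3538 = (-28567 + 88) + 3538 = -28479 + 3538 = -24941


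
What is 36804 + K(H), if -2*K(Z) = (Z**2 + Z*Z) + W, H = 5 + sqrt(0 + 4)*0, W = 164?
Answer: 36697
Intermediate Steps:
H = 5 (H = 5 + sqrt(4)*0 = 5 + 2*0 = 5 + 0 = 5)
K(Z) = -82 - Z**2 (K(Z) = -((Z**2 + Z*Z) + 164)/2 = -((Z**2 + Z**2) + 164)/2 = -(2*Z**2 + 164)/2 = -(164 + 2*Z**2)/2 = -82 - Z**2)
36804 + K(H) = 36804 + (-82 - 1*5**2) = 36804 + (-82 - 1*25) = 36804 + (-82 - 25) = 36804 - 107 = 36697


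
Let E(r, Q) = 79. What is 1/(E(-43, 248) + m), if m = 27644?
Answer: 1/27723 ≈ 3.6071e-5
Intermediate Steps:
1/(E(-43, 248) + m) = 1/(79 + 27644) = 1/27723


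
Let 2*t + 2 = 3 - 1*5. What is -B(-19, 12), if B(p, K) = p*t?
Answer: -38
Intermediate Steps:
t = -2 (t = -1 + (3 - 1*5)/2 = -1 + (3 - 5)/2 = -1 + (½)*(-2) = -1 - 1 = -2)
B(p, K) = -2*p (B(p, K) = p*(-2) = -2*p)
-B(-19, 12) = -(-2)*(-19) = -1*38 = -38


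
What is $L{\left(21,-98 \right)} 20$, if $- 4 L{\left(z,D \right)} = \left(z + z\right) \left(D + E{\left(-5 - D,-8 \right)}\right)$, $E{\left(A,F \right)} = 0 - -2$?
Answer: $20160$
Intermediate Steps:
$E{\left(A,F \right)} = 2$ ($E{\left(A,F \right)} = 0 + 2 = 2$)
$L{\left(z,D \right)} = - \frac{z \left(2 + D\right)}{2}$ ($L{\left(z,D \right)} = - \frac{\left(z + z\right) \left(D + 2\right)}{4} = - \frac{2 z \left(2 + D\right)}{4} = - \frac{z \left(2 + D\right)}{2}$)
$L{\left(21,-98 \right)} 20 = \left(- \frac{1}{2}\right) 21 \left(2 - 98\right) 20 = \left(- \frac{1}{2}\right) 21 \left(-96\right) 20 = 1008 \cdot 20 = 20160$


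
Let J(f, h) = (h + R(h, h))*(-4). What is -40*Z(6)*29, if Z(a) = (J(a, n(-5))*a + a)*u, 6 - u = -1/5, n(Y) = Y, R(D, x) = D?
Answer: -1769232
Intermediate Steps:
u = 31/5 (u = 6 - (-1)/5 = 6 - 1*(-1/5) = 6 + 1/5 = 31/5 ≈ 6.2000)
J(f, h) = -8*h (J(f, h) = (h + h)*(-4) = (2*h)*(-4) = -8*h)
Z(a) = 1271*a/5 (Z(a) = ((-8*(-5))*a + a)*(31/5) = (40*a + a)*(31/5) = (41*a)*(31/5) = 1271*a/5)
-40*Z(6)*29 = -10168*6*29 = -40*7626/5*29 = -61008*29 = -1769232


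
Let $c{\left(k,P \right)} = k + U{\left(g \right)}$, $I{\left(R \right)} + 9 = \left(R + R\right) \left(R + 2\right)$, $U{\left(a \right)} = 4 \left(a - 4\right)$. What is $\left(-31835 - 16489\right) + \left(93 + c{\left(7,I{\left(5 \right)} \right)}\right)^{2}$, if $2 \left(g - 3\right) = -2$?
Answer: $-39860$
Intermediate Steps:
$g = 2$ ($g = 3 + \frac{1}{2} \left(-2\right) = 3 - 1 = 2$)
$U{\left(a \right)} = -16 + 4 a$ ($U{\left(a \right)} = 4 \left(-4 + a\right) = -16 + 4 a$)
$I{\left(R \right)} = -9 + 2 R \left(2 + R\right)$ ($I{\left(R \right)} = -9 + \left(R + R\right) \left(R + 2\right) = -9 + 2 R \left(2 + R\right)$)
$c{\left(k,P \right)} = -8 + k$ ($c{\left(k,P \right)} = k + \left(-16 + 4 \cdot 2\right) = k + \left(-16 + 8\right) = k - 8 = -8 + k$)
$\left(-31835 - 16489\right) + \left(93 + c{\left(7,I{\left(5 \right)} \right)}\right)^{2} = \left(-31835 - 16489\right) + \left(93 + \left(-8 + 7\right)\right)^{2} = -48324 + \left(93 - 1\right)^{2} = -48324 + 92^{2} = -48324 + 8464 = -39860$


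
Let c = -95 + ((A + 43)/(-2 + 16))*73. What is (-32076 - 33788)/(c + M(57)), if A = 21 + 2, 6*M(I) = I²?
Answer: -922096/11069 ≈ -83.304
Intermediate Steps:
M(I) = I²/6
A = 23
c = 1744/7 (c = -95 + ((23 + 43)/(-2 + 16))*73 = -95 + (66/14)*73 = -95 + (66*(1/14))*73 = -95 + (33/7)*73 = -95 + 2409/7 = 1744/7 ≈ 249.14)
(-32076 - 33788)/(c + M(57)) = (-32076 - 33788)/(1744/7 + (⅙)*57²) = -65864/(1744/7 + (⅙)*3249) = -65864/(1744/7 + 1083/2) = -65864/11069/14 = -65864*14/11069 = -922096/11069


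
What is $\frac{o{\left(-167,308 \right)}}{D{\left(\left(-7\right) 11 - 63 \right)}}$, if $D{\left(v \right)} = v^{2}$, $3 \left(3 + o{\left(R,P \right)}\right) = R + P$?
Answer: $\frac{11}{4900} \approx 0.0022449$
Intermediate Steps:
$o{\left(R,P \right)} = -3 + \frac{P}{3} + \frac{R}{3}$ ($o{\left(R,P \right)} = -3 + \frac{R + P}{3} = -3 + \frac{P + R}{3} = -3 + \left(\frac{P}{3} + \frac{R}{3}\right) = -3 + \frac{P}{3} + \frac{R}{3}$)
$\frac{o{\left(-167,308 \right)}}{D{\left(\left(-7\right) 11 - 63 \right)}} = \frac{-3 + \frac{1}{3} \cdot 308 + \frac{1}{3} \left(-167\right)}{\left(\left(-7\right) 11 - 63\right)^{2}} = \frac{-3 + \frac{308}{3} - \frac{167}{3}}{\left(-77 - 63\right)^{2}} = \frac{44}{\left(-140\right)^{2}} = \frac{44}{19600} = 44 \cdot \frac{1}{19600} = \frac{11}{4900}$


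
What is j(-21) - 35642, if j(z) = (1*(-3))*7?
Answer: -35663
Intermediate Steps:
j(z) = -21 (j(z) = -3*7 = -21)
j(-21) - 35642 = -21 - 35642 = -35663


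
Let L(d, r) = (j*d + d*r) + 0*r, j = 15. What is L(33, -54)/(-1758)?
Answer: 429/586 ≈ 0.73208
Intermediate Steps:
L(d, r) = 15*d + d*r (L(d, r) = (15*d + d*r) + 0*r = (15*d + d*r) + 0 = 15*d + d*r)
L(33, -54)/(-1758) = (33*(15 - 54))/(-1758) = (33*(-39))*(-1/1758) = -1287*(-1/1758) = 429/586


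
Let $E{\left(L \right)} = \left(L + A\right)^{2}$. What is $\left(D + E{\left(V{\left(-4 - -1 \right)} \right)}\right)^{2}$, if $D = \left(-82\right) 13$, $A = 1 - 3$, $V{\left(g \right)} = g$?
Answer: $1083681$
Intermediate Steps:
$A = -2$ ($A = 1 - 3 = -2$)
$D = -1066$
$E{\left(L \right)} = \left(-2 + L\right)^{2}$ ($E{\left(L \right)} = \left(L - 2\right)^{2} = \left(-2 + L\right)^{2}$)
$\left(D + E{\left(V{\left(-4 - -1 \right)} \right)}\right)^{2} = \left(-1066 + \left(-2 - 3\right)^{2}\right)^{2} = \left(-1066 + \left(-5\right)^{2}\right)^{2} = \left(-1066 + 25\right)^{2} = \left(-1041\right)^{2} = 1083681$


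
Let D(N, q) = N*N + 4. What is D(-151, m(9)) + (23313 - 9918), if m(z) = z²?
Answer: 36200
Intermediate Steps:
D(N, q) = 4 + N² (D(N, q) = N² + 4 = 4 + N²)
D(-151, m(9)) + (23313 - 9918) = (4 + (-151)²) + (23313 - 9918) = (4 + 22801) + 13395 = 22805 + 13395 = 36200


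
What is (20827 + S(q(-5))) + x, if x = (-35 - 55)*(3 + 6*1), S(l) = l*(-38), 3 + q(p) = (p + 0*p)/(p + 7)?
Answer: 20226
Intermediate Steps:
q(p) = -3 + p/(7 + p) (q(p) = -3 + (p + 0*p)/(p + 7) = -3 + (p + 0)/(7 + p) = -3 + p/(7 + p))
S(l) = -38*l
x = -810 (x = -90*(3 + 6) = -90*9 = -810)
(20827 + S(q(-5))) + x = (20827 - 38*(-21 - 2*(-5))/(7 - 5)) - 810 = (20827 - 38*(-21 + 10)/2) - 810 = (20827 - 19*(-11)) - 810 = (20827 - 38*(-11/2)) - 810 = (20827 + 209) - 810 = 21036 - 810 = 20226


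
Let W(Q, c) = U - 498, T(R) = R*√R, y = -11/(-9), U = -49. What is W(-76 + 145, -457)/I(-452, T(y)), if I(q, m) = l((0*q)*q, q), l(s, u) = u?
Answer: 547/452 ≈ 1.2102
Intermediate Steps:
y = 11/9 (y = -11*(-⅑) = 11/9 ≈ 1.2222)
T(R) = R^(3/2)
W(Q, c) = -547 (W(Q, c) = -49 - 498 = -547)
I(q, m) = q
W(-76 + 145, -457)/I(-452, T(y)) = -547/(-452) = -547*(-1/452) = 547/452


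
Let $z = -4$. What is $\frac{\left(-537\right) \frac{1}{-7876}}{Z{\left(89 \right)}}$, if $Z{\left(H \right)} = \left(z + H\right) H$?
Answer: $\frac{3}{332860} \approx 9.0128 \cdot 10^{-6}$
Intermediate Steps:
$Z{\left(H \right)} = H \left(-4 + H\right)$ ($Z{\left(H \right)} = \left(-4 + H\right) H = H \left(-4 + H\right)$)
$\frac{\left(-537\right) \frac{1}{-7876}}{Z{\left(89 \right)}} = \frac{\left(-537\right) \frac{1}{-7876}}{89 \left(-4 + 89\right)} = \frac{\left(-537\right) \left(- \frac{1}{7876}\right)}{89 \cdot 85} = \frac{3}{44 \cdot 7565} = \frac{3}{44} \cdot \frac{1}{7565} = \frac{3}{332860}$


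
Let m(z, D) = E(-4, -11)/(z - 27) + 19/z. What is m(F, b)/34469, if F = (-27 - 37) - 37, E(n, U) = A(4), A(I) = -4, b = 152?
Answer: -507/111403808 ≈ -4.5510e-6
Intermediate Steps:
E(n, U) = -4
F = -101 (F = -64 - 37 = -101)
m(z, D) = -4/(-27 + z) + 19/z (m(z, D) = -4/(z - 27) + 19/z = -4/(-27 + z) + 19/z)
m(F, b)/34469 = (3*(-171 + 5*(-101))/(-101*(-27 - 101)))/34469 = (3*(-1/101)*(-171 - 505)/(-128))*(1/34469) = (3*(-1/101)*(-1/128)*(-676))*(1/34469) = -507/3232*1/34469 = -507/111403808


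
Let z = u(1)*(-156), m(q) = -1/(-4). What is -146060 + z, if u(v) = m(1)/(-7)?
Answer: -1022381/7 ≈ -1.4605e+5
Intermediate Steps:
m(q) = ¼ (m(q) = -1*(-¼) = ¼)
u(v) = -1/28 (u(v) = (¼)/(-7) = (¼)*(-⅐) = -1/28)
z = 39/7 (z = -1/28*(-156) = 39/7 ≈ 5.5714)
-146060 + z = -146060 + 39/7 = -1022381/7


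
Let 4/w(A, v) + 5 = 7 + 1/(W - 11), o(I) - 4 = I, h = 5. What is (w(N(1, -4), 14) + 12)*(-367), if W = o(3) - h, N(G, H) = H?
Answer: -88080/17 ≈ -5181.2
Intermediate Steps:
o(I) = 4 + I
W = 2 (W = (4 + 3) - 1*5 = 7 - 5 = 2)
w(A, v) = 36/17 (w(A, v) = 4/(-5 + (7 + 1/(2 - 11))) = 4/(-5 + (7 + 1/(-9))) = 4/(-5 + (7 - ⅑)) = 4/(-5 + 62/9) = 4/(17/9) = 4*(9/17) = 36/17)
(w(N(1, -4), 14) + 12)*(-367) = (36/17 + 12)*(-367) = (240/17)*(-367) = -88080/17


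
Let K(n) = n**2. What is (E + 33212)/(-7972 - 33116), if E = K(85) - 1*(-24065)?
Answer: -32251/20544 ≈ -1.5699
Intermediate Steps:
E = 31290 (E = 85**2 - 1*(-24065) = 7225 + 24065 = 31290)
(E + 33212)/(-7972 - 33116) = (31290 + 33212)/(-7972 - 33116) = 64502/(-41088) = 64502*(-1/41088) = -32251/20544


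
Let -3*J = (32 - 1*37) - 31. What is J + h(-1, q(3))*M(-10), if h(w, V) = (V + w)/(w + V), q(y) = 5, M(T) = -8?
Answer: 4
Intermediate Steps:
h(w, V) = 1 (h(w, V) = (V + w)/(V + w) = 1)
J = 12 (J = -((32 - 1*37) - 31)/3 = -((32 - 37) - 31)/3 = -(-5 - 31)/3 = -1/3*(-36) = 12)
J + h(-1, q(3))*M(-10) = 12 + 1*(-8) = 12 - 8 = 4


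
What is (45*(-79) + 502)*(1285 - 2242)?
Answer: 2921721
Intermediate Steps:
(45*(-79) + 502)*(1285 - 2242) = (-3555 + 502)*(-957) = -3053*(-957) = 2921721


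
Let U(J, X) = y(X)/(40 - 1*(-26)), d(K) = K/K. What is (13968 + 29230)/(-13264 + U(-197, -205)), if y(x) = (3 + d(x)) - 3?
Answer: -2851068/875423 ≈ -3.2568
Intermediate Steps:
d(K) = 1
y(x) = 1 (y(x) = (3 + 1) - 3 = 4 - 3 = 1)
U(J, X) = 1/66 (U(J, X) = 1/(40 - 1*(-26)) = 1/(40 + 26) = 1/66)
(13968 + 29230)/(-13264 + U(-197, -205)) = (13968 + 29230)/(-13264 + 1/66) = 43198/(-875423/66) = 43198*(-66/875423) = -2851068/875423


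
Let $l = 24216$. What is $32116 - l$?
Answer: $7900$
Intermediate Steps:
$32116 - l = 32116 - 24216 = 7900$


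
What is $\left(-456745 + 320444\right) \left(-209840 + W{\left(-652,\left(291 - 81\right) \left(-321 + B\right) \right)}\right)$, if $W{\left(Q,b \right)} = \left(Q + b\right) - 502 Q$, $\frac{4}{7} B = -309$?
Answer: $\frac{17488917611}{2} \approx 8.7445 \cdot 10^{9}$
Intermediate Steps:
$B = - \frac{2163}{4}$ ($B = \frac{7}{4} \left(-309\right) = - \frac{2163}{4} \approx -540.75$)
$W{\left(Q,b \right)} = b - 501 Q$
$\left(-456745 + 320444\right) \left(-209840 + W{\left(-652,\left(291 - 81\right) \left(-321 + B\right) \right)}\right) = \left(-456745 + 320444\right) \left(-209840 + \left(\left(291 - 81\right) \left(-321 - \frac{2163}{4}\right) - -326652\right)\right) = - 136301 \left(-209840 + \left(\left(291 + \left(-115 + 34\right)\right) \left(- \frac{3447}{4}\right) + 326652\right)\right) = - 136301 \left(-209840 + \left(\left(291 - 81\right) \left(- \frac{3447}{4}\right) + 326652\right)\right) = - 136301 \left(-209840 + \left(210 \left(- \frac{3447}{4}\right) + 326652\right)\right) = - 136301 \left(-209840 + \left(- \frac{361935}{2} + 326652\right)\right) = - 136301 \left(-209840 + \frac{291369}{2}\right) = \left(-136301\right) \left(- \frac{128311}{2}\right) = \frac{17488917611}{2}$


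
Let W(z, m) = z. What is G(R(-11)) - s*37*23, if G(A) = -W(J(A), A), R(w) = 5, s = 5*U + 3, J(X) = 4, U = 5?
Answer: -23832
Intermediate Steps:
s = 28 (s = 5*5 + 3 = 25 + 3 = 28)
G(A) = -4 (G(A) = -1*4 = -4)
G(R(-11)) - s*37*23 = -4 - 28*37*23 = -4 - 1036*23 = -4 - 1*23828 = -4 - 23828 = -23832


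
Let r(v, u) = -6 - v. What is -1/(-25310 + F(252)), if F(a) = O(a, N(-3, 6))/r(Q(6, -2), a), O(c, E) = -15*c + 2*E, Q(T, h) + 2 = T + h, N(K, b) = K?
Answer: 4/99347 ≈ 4.0263e-5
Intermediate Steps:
Q(T, h) = -2 + T + h (Q(T, h) = -2 + (T + h) = -2 + T + h)
F(a) = ¾ + 15*a/8 (F(a) = (-15*a + 2*(-3))/(-6 - (-2 + 6 - 2)) = (-15*a - 6)/(-6 - 1*2) = (-6 - 15*a)/(-6 - 2) = (-6 - 15*a)/(-8) = (-6 - 15*a)*(-⅛) = ¾ + 15*a/8)
-1/(-25310 + F(252)) = -1/(-25310 + (¾ + (15/8)*252)) = -1/(-25310 + (¾ + 945/2)) = -1/(-25310 + 1893/4) = -1/(-99347/4) = -1*(-4/99347) = 4/99347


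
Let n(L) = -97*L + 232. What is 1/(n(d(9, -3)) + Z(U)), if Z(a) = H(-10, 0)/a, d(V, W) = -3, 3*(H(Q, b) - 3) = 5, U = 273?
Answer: 117/61193 ≈ 0.0019120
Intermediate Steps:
H(Q, b) = 14/3 (H(Q, b) = 3 + (1/3)*5 = 3 + 5/3 = 14/3)
Z(a) = 14/(3*a)
n(L) = 232 - 97*L
1/(n(d(9, -3)) + Z(U)) = 1/((232 - 97*(-3)) + (14/3)/273) = 1/((232 + 291) + (14/3)*(1/273)) = 1/(523 + 2/117) = 1/(61193/117) = 117/61193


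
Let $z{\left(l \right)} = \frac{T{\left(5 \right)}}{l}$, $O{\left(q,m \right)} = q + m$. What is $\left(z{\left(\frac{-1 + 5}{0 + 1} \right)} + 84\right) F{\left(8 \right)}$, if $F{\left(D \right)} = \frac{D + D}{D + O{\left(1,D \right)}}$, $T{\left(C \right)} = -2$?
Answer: $\frac{1336}{17} \approx 78.588$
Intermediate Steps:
$O{\left(q,m \right)} = m + q$
$F{\left(D \right)} = \frac{2 D}{1 + 2 D}$ ($F{\left(D \right)} = \frac{D + D}{D + \left(D + 1\right)} = \frac{2 D}{D + \left(1 + D\right)} = \frac{2 D}{1 + 2 D}$)
$z{\left(l \right)} = - \frac{2}{l}$
$\left(z{\left(\frac{-1 + 5}{0 + 1} \right)} + 84\right) F{\left(8 \right)} = \left(- \frac{2}{\left(-1 + 5\right) \frac{1}{0 + 1}} + 84\right) 2 \cdot 8 \frac{1}{1 + 2 \cdot 8} = \left(- \frac{2}{4 \cdot 1^{-1}} + 84\right) 2 \cdot 8 \frac{1}{1 + 16} = \left(- \frac{2}{4 \cdot 1} + 84\right) 2 \cdot 8 \cdot \frac{1}{17} = \left(- \frac{2}{4} + 84\right) 2 \cdot 8 \cdot \frac{1}{17} = \left(\left(-2\right) \frac{1}{4} + 84\right) \frac{16}{17} = \left(- \frac{1}{2} + 84\right) \frac{16}{17} = \frac{167}{2} \cdot \frac{16}{17} = \frac{1336}{17}$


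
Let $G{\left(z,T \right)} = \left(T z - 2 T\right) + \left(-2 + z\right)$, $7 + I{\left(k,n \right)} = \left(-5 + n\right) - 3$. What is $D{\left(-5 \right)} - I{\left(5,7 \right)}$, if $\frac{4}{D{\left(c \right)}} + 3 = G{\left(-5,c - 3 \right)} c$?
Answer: $\frac{495}{62} \approx 7.9839$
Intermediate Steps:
$I{\left(k,n \right)} = -15 + n$ ($I{\left(k,n \right)} = -7 + \left(\left(-5 + n\right) - 3\right) = -7 + \left(-8 + n\right) = -15 + n$)
$G{\left(z,T \right)} = -2 + z - 2 T + T z$ ($G{\left(z,T \right)} = \left(- 2 T + T z\right) + \left(-2 + z\right) = -2 + z - 2 T + T z$)
$D{\left(c \right)} = \frac{4}{-3 + c \left(14 - 7 c\right)}$ ($D{\left(c \right)} = \frac{4}{-3 + \left(-2 - 5 - 2 \left(c - 3\right) + \left(c - 3\right) \left(-5\right)\right) c} = \frac{4}{-3 + \left(-2 - 5 - 2 \left(-3 + c\right) + \left(-3 + c\right) \left(-5\right)\right) c} = \frac{4}{-3 + \left(-2 - 5 - \left(-6 + 2 c\right) - \left(-15 + 5 c\right)\right) c} = \frac{4}{-3 + \left(14 - 7 c\right) c} = \frac{4}{-3 + c \left(14 - 7 c\right)}$)
$D{\left(-5 \right)} - I{\left(5,7 \right)} = - \frac{4}{3 + 7 \left(-5\right) \left(-2 - 5\right)} - \left(-15 + 7\right) = - \frac{4}{3 + 7 \left(-5\right) \left(-7\right)} - -8 = - \frac{4}{3 + 245} + 8 = - \frac{4}{248} + 8 = \left(-4\right) \frac{1}{248} + 8 = - \frac{1}{62} + 8 = \frac{495}{62}$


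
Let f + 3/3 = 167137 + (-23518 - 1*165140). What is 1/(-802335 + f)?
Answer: -1/823857 ≈ -1.2138e-6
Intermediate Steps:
f = -21522 (f = -1 + (167137 + (-23518 - 1*165140)) = -1 + (167137 + (-23518 - 165140)) = -1 + (167137 - 188658) = -1 - 21521 = -21522)
1/(-802335 + f) = 1/(-802335 - 21522) = 1/(-823857) = -1/823857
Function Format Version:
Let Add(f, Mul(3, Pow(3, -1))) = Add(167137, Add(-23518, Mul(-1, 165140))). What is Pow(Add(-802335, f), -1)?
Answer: Rational(-1, 823857) ≈ -1.2138e-6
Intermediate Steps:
f = -21522 (f = Add(-1, Add(167137, Add(-23518, Mul(-1, 165140)))) = Add(-1, Add(167137, Add(-23518, -165140))) = Add(-1, Add(167137, -188658)) = Add(-1, -21521) = -21522)
Pow(Add(-802335, f), -1) = Pow(Add(-802335, -21522), -1) = Pow(-823857, -1) = Rational(-1, 823857)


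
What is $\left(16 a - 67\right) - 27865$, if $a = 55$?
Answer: $-27052$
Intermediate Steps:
$\left(16 a - 67\right) - 27865 = \left(16 \cdot 55 - 67\right) - 27865 = \left(880 - 67\right) - 27865 = 813 - 27865 = -27052$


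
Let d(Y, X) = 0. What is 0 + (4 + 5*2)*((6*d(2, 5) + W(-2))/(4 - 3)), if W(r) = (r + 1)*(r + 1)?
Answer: 14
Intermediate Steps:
W(r) = (1 + r)² (W(r) = (1 + r)*(1 + r) = (1 + r)²)
0 + (4 + 5*2)*((6*d(2, 5) + W(-2))/(4 - 3)) = 0 + (4 + 5*2)*((6*0 + (1 - 2)²)/(4 - 3)) = 0 + (4 + 10)*((0 + (-1)²)/1) = 0 + 14*((0 + 1)*1) = 0 + 14*(1*1) = 0 + 14*1 = 0 + 14 = 14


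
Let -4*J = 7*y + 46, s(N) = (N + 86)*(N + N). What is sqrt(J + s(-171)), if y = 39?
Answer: sqrt(115961)/2 ≈ 170.27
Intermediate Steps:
s(N) = 2*N*(86 + N) (s(N) = (86 + N)*(2*N) = 2*N*(86 + N))
J = -319/4 (J = -(7*39 + 46)/4 = -(273 + 46)/4 = -1/4*319 = -319/4 ≈ -79.750)
sqrt(J + s(-171)) = sqrt(-319/4 + 2*(-171)*(86 - 171)) = sqrt(-319/4 + 2*(-171)*(-85)) = sqrt(-319/4 + 29070) = sqrt(115961/4) = sqrt(115961)/2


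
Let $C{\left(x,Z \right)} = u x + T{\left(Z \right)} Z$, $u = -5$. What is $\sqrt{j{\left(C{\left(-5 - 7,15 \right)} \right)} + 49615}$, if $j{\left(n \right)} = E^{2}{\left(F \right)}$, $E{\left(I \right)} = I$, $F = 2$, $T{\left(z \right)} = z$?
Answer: $29 \sqrt{59} \approx 222.75$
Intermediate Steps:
$C{\left(x,Z \right)} = Z^{2} - 5 x$ ($C{\left(x,Z \right)} = - 5 x + Z Z = - 5 x + Z^{2} = Z^{2} - 5 x$)
$j{\left(n \right)} = 4$ ($j{\left(n \right)} = 2^{2} = 4$)
$\sqrt{j{\left(C{\left(-5 - 7,15 \right)} \right)} + 49615} = \sqrt{4 + 49615} = \sqrt{49619} = 29 \sqrt{59}$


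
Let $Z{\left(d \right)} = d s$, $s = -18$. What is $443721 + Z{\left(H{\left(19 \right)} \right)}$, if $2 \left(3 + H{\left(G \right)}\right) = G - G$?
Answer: $443775$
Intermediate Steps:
$H{\left(G \right)} = -3$ ($H{\left(G \right)} = -3 + \frac{G - G}{2} = -3 + \frac{1}{2} \cdot 0 = -3 + 0 = -3$)
$Z{\left(d \right)} = - 18 d$ ($Z{\left(d \right)} = d \left(-18\right) = - 18 d$)
$443721 + Z{\left(H{\left(19 \right)} \right)} = 443721 - -54 = 443721 + 54 = 443775$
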